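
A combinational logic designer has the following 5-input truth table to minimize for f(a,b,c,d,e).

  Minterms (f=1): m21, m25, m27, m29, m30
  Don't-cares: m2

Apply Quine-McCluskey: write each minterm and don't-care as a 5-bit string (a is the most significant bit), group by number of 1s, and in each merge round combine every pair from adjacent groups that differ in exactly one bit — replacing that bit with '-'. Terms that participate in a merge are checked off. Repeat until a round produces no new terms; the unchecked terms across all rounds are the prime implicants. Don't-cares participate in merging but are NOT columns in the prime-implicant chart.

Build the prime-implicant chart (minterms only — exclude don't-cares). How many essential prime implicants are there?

3

size-2^0 implicants → 00010  10101(✓)  11001(✓)  11011(✓)  11101(✓)  11110
size-2^1 implicants → 1-101  11-01  110-1
Unchecked terms (primes): 00010, 1-101, 11-01, 110-1, 11110
Minterm coverage:
  m21 ⊆ 1-101 [E]
  m25 ⊆ 11-01,110-1
  m27 ⊆ 110-1 [E]
  m29 ⊆ 1-101,11-01
  m30 ⊆ 11110 [E]
E = {1-101, 110-1, 11110}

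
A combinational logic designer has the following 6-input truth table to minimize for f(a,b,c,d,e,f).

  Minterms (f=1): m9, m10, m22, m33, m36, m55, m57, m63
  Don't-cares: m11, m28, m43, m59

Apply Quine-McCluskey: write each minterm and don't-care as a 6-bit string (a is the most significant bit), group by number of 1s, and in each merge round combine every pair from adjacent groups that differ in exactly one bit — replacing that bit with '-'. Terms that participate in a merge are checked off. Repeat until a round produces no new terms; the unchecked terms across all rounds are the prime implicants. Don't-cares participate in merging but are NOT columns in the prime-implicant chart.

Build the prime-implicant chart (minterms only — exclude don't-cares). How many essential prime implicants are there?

Round 0: 001001✓ 001010✓ 001011✓ 010110 011100 100001 100100 101011✓ 110111✓ 111001✓ 111011✓ 111111✓
Round 1: -01011 0010-1 00101- 1-1011 11-111 111-11 1110-1
PIs = {-01011, 0010-1, 00101-, 010110, 011100, 1-1011, 100001, 100100, 11-111, 111-11, 1110-1}
Coverage chart:
  m9: 0010-1 ←essential
  m10: 00101- ←essential
  m22: 010110 ←essential
  m33: 100001 ←essential
  m36: 100100 ←essential
  m55: 11-111 ←essential
  m57: 1110-1 ←essential
  m63: 11-111,111-11
Essential: 0010-1, 00101-, 010110, 100001, 100100, 11-111, 1110-1

7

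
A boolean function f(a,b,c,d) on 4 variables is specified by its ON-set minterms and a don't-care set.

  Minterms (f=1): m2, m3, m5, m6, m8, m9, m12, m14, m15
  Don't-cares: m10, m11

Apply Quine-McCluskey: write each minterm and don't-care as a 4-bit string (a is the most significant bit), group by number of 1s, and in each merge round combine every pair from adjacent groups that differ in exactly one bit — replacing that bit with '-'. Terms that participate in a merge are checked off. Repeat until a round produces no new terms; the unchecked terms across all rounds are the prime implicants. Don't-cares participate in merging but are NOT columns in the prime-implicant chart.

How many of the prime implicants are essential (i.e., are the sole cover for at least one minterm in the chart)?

6

Round 0: 0010✓ 0011✓ 0101 0110✓ 1000✓ 1001✓ 1010✓ 1011✓ 1100✓ 1110✓ 1111✓
Round 1: -010✓ -011✓ -110✓ 0-10✓ 001-✓ 1-00✓ 1-10✓ 1-11✓ 10-0✓ 10-1✓ 100-✓ 101-✓ 11-0✓ 111-✓
Round 2: --10 -01- 1--0 1-1- 10--
PIs = {--10, -01-, 0101, 1--0, 1-1-, 10--}
Coverage chart:
  m2: --10,-01-
  m3: -01- ←essential
  m5: 0101 ←essential
  m6: --10 ←essential
  m8: 1--0,10--
  m9: 10-- ←essential
  m12: 1--0 ←essential
  m14: --10,1--0,1-1-
  m15: 1-1- ←essential
Essential: --10, -01-, 0101, 1--0, 1-1-, 10--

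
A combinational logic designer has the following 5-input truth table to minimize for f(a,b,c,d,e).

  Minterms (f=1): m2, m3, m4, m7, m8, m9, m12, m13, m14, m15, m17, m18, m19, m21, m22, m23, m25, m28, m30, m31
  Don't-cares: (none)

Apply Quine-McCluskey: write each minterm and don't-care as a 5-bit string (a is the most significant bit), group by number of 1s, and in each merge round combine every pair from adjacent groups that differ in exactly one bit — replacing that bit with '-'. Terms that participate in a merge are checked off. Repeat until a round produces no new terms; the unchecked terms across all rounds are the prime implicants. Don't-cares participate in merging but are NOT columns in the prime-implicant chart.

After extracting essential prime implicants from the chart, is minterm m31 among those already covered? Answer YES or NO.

NO

Round 0: 00010✓ 00011✓ 00100✓ 00111✓ 01000✓ 01001✓ 01100✓ 01101✓ 01110✓ 01111✓ 10001✓ 10010✓ 10011✓ 10101✓ 10110✓ 10111✓ 11001✓ 11100✓ 11110✓ 11111✓
Round 1: -0010✓ -0011✓ -0111✓ -1001 -1100✓ -1110✓ -1111✓ 0-100 0-111✓ 00-11✓ 0001-✓ 01-00✓ 01-01✓ 0100-✓ 011-0✓ 011-1✓ 0110-✓ 0111-✓ 1-001 1-110✓ 1-111✓ 10-01✓ 10-10✓ 10-11✓ 100-1✓ 1001-✓ 101-1✓ 1011-✓ 111-0✓ 1111-✓
Round 2: --111 -0-11 -001- -11-0 -111- 01-0- 011-- 1-11- 10--1 10-1-
PIs = {--111, -0-11, -001-, -1001, -11-0, -111-, 0-100, 01-0-, 011--, 1-001, 1-11-, 10--1, 10-1-}
Coverage chart:
  m2: -001- ←essential
  m3: -0-11,-001-
  m4: 0-100 ←essential
  m7: --111,-0-11
  m8: 01-0- ←essential
  m9: -1001,01-0-
  m12: -11-0,0-100,01-0-,011--
  m13: 01-0-,011--
  m14: -11-0,-111-,011--
  m15: --111,-111-,011--
  m17: 1-001,10--1
  m18: -001-,10-1-
  m19: -0-11,-001-,10--1,10-1-
  m21: 10--1 ←essential
  m22: 1-11-,10-1-
  m23: --111,-0-11,1-11-,10--1,10-1-
  m25: -1001,1-001
  m28: -11-0 ←essential
  m30: -11-0,-111-,1-11-
  m31: --111,-111-,1-11-
Essential: -001-, -11-0, 0-100, 01-0-, 10--1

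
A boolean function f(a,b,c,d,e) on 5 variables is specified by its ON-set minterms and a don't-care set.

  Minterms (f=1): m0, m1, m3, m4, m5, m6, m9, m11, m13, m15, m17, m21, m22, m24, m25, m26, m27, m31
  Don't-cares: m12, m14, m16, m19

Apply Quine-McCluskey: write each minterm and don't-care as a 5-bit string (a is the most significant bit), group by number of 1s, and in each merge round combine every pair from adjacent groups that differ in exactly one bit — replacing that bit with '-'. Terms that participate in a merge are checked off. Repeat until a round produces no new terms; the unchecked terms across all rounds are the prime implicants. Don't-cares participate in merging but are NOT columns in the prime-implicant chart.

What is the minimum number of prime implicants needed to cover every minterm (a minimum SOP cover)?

size-2^0 implicants → 00000(✓)  00001(✓)  00011(✓)  00100(✓)  00101(✓)  00110(✓)  01001(✓)  01011(✓)  01100(✓)  01101(✓)  01110(✓)  01111(✓)  10000(✓)  10001(✓)  10011(✓)  10101(✓)  10110(✓)  11000(✓)  11001(✓)  11010(✓)  11011(✓)  11111(✓)
size-2^1 implicants → -0000(✓)  -0001(✓)  -0011(✓)  -0101(✓)  -0110  -1001(✓)  -1011(✓)  -1111(✓)  0-001(✓)  0-011(✓)  0-100(✓)  0-101(✓)  0-110(✓)  00-00(✓)  00-01(✓)  000-1(✓)  0000-(✓)  001-0(✓)  0010-(✓)  01-01(✓)  01-11(✓)  010-1(✓)  011-0(✓)  011-1(✓)  0110-(✓)  0111-(✓)  1-000(✓)  1-001(✓)  1-011(✓)  10-01(✓)  100-1(✓)  1000-(✓)  11-11(✓)  110-0(✓)  110-1(✓)  1100-(✓)  1101-(✓)
size-2^2 implicants → --001(✓)  --011(✓)  -0-01  -00-1(✓)  -000-  -1-11  -10-1(✓)  0--01  0-0-1(✓)  0-1-0  0-10-  00-0-  01--1  011--  1-0-1(✓)  1-00-  110--
size-2^3 implicants → --0-1
Unchecked terms (primes): --0-1, -0-01, -000-, -0110, -1-11, 0--01, 0-1-0, 0-10-, 00-0-, 01--1, 011--, 1-00-, 110--
Minterm coverage:
  m0 ⊆ -000-,00-0-
  m1 ⊆ --0-1,-0-01,-000-,0--01,00-0-
  m3 ⊆ --0-1 [E]
  m4 ⊆ 0-1-0,0-10-,00-0-
  m5 ⊆ -0-01,0--01,0-10-,00-0-
  m6 ⊆ -0110,0-1-0
  m9 ⊆ --0-1,0--01,01--1
  m11 ⊆ --0-1,-1-11,01--1
  m13 ⊆ 0--01,0-10-,01--1,011--
  m15 ⊆ -1-11,01--1,011--
  m17 ⊆ --0-1,-0-01,-000-,1-00-
  m21 ⊆ -0-01 [E]
  m22 ⊆ -0110 [E]
  m24 ⊆ 1-00-,110--
  m25 ⊆ --0-1,1-00-,110--
  m26 ⊆ 110-- [E]
  m27 ⊆ --0-1,-1-11,110--
  m31 ⊆ -1-11 [E]
E = {--0-1, -0-01, -0110, -1-11, 110--}
Petrick residual → -000-, 0-10-
Cover = c'e + b'd'e + b'c'd' + b'cde' + bde + a'cd' + abc'  |cover|=7

7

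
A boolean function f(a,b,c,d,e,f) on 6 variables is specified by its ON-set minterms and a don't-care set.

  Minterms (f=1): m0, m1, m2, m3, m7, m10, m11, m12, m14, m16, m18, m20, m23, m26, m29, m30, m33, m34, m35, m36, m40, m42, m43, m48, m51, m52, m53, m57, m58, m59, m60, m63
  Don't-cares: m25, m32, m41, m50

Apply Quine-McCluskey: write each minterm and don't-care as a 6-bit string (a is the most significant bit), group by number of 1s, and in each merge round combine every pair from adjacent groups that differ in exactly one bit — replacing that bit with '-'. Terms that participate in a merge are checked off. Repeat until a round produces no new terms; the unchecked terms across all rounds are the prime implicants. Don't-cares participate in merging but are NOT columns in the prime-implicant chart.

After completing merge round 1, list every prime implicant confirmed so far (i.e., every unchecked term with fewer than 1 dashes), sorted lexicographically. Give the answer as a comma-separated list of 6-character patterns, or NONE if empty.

NONE

Round 0: 000000✓ 000001✓ 000010✓ 000011✓ 000111✓ 001010✓ 001011✓ 001100✓ 001110✓ 010000✓ 010010✓ 010100✓ 010111✓ 011001✓ 011010✓ 011101✓ 011110✓ 100000✓ 100001✓ 100010✓ 100011✓ 100100✓ 101000✓ 101001✓ 101010✓ 101011✓ 110000✓ 110010✓ 110011✓ 110100✓ 110101✓ 111001✓ 111010✓ 111011✓ 111100✓ 111111✓
Round 1: -00000✓ -00001✓ -00010✓ -00011✓ -01010✓ -01011✓ -10000✓ -10010✓ -10100✓ -11001 -11010✓ 0-0000✓ 0-0010✓ 0-0111 0-1010✓ 0-1110✓ 00-010✓ 00-011✓ 000-11 0000-0✓ 0000-1✓ 00000-✓ 00001-✓ 001-10✓ 00101-✓ 0011-0 01-010✓ 010-00✓ 0100-0✓ 011-01 011-10✓ 1-0000✓ 1-0010✓ 1-0011✓ 1-0100✓ 1-1001✓ 1-1010✓ 1-1011✓ 10-000✓ 10-001✓ 10-010✓ 10-011✓ 100-00✓ 1000-0✓ 1000-1✓ 10000-✓ 10001-✓ 1010-0✓ 1010-1✓ 10100-✓ 10101-✓ 11-010✓ 11-011✓ 11-100 110-00✓ 1100-0✓ 11001-✓ 11010- 111-11 1110-1✓ 11101-✓
Round 2: --0000✓ --0010✓ --1010✓ -0-010✓ -0-011✓ -000-0✓ -000-1✓ -0000-✓ -0001-✓ -0101-✓ -1-010✓ -10-00 -100-0✓ 0--010✓ 0-00-0✓ 0-1-10 00-01-✓ 0000--✓ 1--010✓ 1--011✓ 1-0-00 1-00-0✓ 1-001-✓ 1-10-1 1-101-✓ 10-0-0✓ 10-0-1✓ 10-00-✓ 10-01-✓ 1000--✓ 1010--✓ 11-01-✓
Round 3: ---010 --00-0 -0-01- -000-- 1--01- 10-0--
PIs = {---010, --00-0, -0-01-, -000--, -10-00, -11001, 0-0111, 0-1-10, 000-11, 0011-0, 011-01, 1--01-, 1-0-00, 1-10-1, 10-0--, 11-100, 11010-, 111-11}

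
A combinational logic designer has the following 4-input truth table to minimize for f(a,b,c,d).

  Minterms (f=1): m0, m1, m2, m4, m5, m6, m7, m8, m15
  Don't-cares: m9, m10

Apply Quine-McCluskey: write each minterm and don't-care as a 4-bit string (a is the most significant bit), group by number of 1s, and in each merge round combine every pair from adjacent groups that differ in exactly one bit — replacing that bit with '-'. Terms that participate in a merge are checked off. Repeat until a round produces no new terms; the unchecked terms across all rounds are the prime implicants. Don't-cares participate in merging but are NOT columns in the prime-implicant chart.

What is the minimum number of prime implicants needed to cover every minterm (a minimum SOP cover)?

size-2^0 implicants → 0000(✓)  0001(✓)  0010(✓)  0100(✓)  0101(✓)  0110(✓)  0111(✓)  1000(✓)  1001(✓)  1010(✓)  1111(✓)
size-2^1 implicants → -000(✓)  -001(✓)  -010(✓)  -111  0-00(✓)  0-01(✓)  0-10(✓)  00-0(✓)  000-(✓)  01-0(✓)  01-1(✓)  010-(✓)  011-(✓)  10-0(✓)  100-(✓)
size-2^2 implicants → -0-0  -00-  0--0  0-0-  01--
Unchecked terms (primes): -0-0, -00-, -111, 0--0, 0-0-, 01--
Minterm coverage:
  m0 ⊆ -0-0,-00-,0--0,0-0-
  m1 ⊆ -00-,0-0-
  m2 ⊆ -0-0,0--0
  m4 ⊆ 0--0,0-0-,01--
  m5 ⊆ 0-0-,01--
  m6 ⊆ 0--0,01--
  m7 ⊆ -111,01--
  m8 ⊆ -0-0,-00-
  m15 ⊆ -111 [E]
E = {-111}
Petrick residual → -0-0, -00-, 01--
Cover = b'd' + b'c' + bcd + a'b  |cover|=4

4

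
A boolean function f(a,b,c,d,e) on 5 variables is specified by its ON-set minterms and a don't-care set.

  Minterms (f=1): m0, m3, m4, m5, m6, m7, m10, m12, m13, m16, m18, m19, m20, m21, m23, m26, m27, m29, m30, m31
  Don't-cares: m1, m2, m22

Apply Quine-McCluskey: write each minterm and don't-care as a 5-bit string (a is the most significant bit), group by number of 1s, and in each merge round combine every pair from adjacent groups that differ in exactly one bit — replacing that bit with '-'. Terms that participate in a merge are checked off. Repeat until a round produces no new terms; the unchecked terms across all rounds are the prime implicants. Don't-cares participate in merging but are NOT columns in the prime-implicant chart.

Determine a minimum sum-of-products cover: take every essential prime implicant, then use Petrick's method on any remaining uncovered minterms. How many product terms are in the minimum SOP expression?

Round 0: 00000✓ 00001✓ 00010✓ 00011✓ 00100✓ 00101✓ 00110✓ 00111✓ 01010✓ 01100✓ 01101✓ 10000✓ 10010✓ 10011✓ 10100✓ 10101✓ 10110✓ 10111✓ 11010✓ 11011✓ 11101✓ 11110✓ 11111✓
Round 1: -0000✓ -0010✓ -0011✓ -0100✓ -0101✓ -0110✓ -0111✓ -1010✓ -1101✓ 0-010✓ 0-100✓ 0-101✓ 00-00✓ 00-01✓ 00-10✓ 00-11✓ 000-0✓ 000-1✓ 0000-✓ 0001-✓ 001-0✓ 001-1✓ 0010-✓ 0011-✓ 0110-✓ 1-010✓ 1-011✓ 1-101✓ 1-110✓ 1-111✓ 10-00✓ 10-10✓ 10-11✓ 100-0✓ 1001-✓ 101-0✓ 101-1✓ 1010-✓ 1011-✓ 11-10✓ 11-11✓ 1101-✓ 111-1✓ 1111-✓
Round 2: --010 --101 -0-00✓ -0-10✓ -0-11✓ -00-0✓ -001-✓ -01-0✓ -01-1✓ -010-✓ -011-✓ 0-10- 00--0✓ 00--1✓ 00-0-✓ 00-1-✓ 000--✓ 001--✓ 1--10✓ 1--11✓ 1-01-✓ 1-1-1 1-11-✓ 10--0✓ 10-1-✓ 101--✓ 11-1-✓
Round 3: -0--0 -0-1- -01-- 00--- 1--1-
PIs = {--010, --101, -0--0, -0-1-, -01--, 0-10-, 00---, 1--1-, 1-1-1}
Coverage chart:
  m0: -0--0,00---
  m3: -0-1-,00---
  m4: -0--0,-01--,0-10-,00---
  m5: --101,-01--,0-10-,00---
  m6: -0--0,-0-1-,-01--,00---
  m7: -0-1-,-01--,00---
  m10: --010 ←essential
  m12: 0-10- ←essential
  m13: --101,0-10-
  m16: -0--0 ←essential
  m18: --010,-0--0,-0-1-,1--1-
  m19: -0-1-,1--1-
  m20: -0--0,-01--
  m21: --101,-01--,1-1-1
  m23: -0-1-,-01--,1--1-,1-1-1
  m26: --010,1--1-
  m27: 1--1- ←essential
  m29: --101,1-1-1
  m30: 1--1- ←essential
  m31: 1--1-,1-1-1
Essential: --010, -0--0, 0-10-, 1--1-
Petrick residual → --101, -0-1-
Min cover (6 terms): c'de' + cd'e + b'e' + b'd + a'cd' + ad

6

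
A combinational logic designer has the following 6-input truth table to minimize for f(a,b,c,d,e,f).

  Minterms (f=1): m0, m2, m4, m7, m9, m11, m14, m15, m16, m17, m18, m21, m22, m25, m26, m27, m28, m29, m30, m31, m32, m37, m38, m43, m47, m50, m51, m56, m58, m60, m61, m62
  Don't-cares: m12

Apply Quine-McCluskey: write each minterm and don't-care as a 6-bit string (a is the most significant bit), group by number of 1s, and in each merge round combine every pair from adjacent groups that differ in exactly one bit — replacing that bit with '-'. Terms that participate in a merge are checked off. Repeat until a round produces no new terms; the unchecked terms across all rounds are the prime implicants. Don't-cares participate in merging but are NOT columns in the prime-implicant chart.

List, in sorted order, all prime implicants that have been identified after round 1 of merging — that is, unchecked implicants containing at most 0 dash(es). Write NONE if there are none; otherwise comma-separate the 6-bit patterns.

100101, 100110

size-2^0 implicants → 000000(✓)  000010(✓)  000100(✓)  000111(✓)  001001(✓)  001011(✓)  001100(✓)  001110(✓)  001111(✓)  010000(✓)  010001(✓)  010010(✓)  010101(✓)  010110(✓)  011001(✓)  011010(✓)  011011(✓)  011100(✓)  011101(✓)  011110(✓)  011111(✓)  100000(✓)  100101  100110  101011(✓)  101111(✓)  110010(✓)  110011(✓)  111000(✓)  111010(✓)  111100(✓)  111101(✓)  111110(✓)
size-2^1 implicants → -00000  -01011(✓)  -01111(✓)  -10010(✓)  -11010(✓)  -11100(✓)  -11101(✓)  -11110(✓)  0-0000(✓)  0-0010(✓)  0-1001(✓)  0-1011(✓)  0-1100(✓)  0-1110(✓)  0-1111(✓)  00-100  00-111  000-00  0000-0(✓)  001-11(✓)  0010-1(✓)  0011-0(✓)  00111-(✓)  01-001(✓)  01-010(✓)  01-101(✓)  01-110(✓)  010-01(✓)  010-10(✓)  0100-0(✓)  01000-  011-01(✓)  011-10(✓)  011-11(✓)  0110-1(✓)  01101-(✓)  0111-0(✓)  0111-1(✓)  01110-(✓)  01111-(✓)  101-11(✓)  11-010(✓)  11001-  111-00(✓)  111-10(✓)  1110-0(✓)  1111-0(✓)  11110-(✓)
size-2^2 implicants → -01-11  -1-010  -11-10  -111-0  -1110-  0-00-0  0-1-11  0-10-1  0-11-0  0-111-  01--01  01--10  011--1  011-1-  0111--  111--0
Unchecked terms (primes): -00000, -01-11, -1-010, -11-10, -111-0, -1110-, 0-00-0, 0-1-11, 0-10-1, 0-11-0, 0-111-, 00-100, 00-111, 000-00, 01--01, 01--10, 01000-, 011--1, 011-1-, 0111--, 100101, 100110, 11001-, 111--0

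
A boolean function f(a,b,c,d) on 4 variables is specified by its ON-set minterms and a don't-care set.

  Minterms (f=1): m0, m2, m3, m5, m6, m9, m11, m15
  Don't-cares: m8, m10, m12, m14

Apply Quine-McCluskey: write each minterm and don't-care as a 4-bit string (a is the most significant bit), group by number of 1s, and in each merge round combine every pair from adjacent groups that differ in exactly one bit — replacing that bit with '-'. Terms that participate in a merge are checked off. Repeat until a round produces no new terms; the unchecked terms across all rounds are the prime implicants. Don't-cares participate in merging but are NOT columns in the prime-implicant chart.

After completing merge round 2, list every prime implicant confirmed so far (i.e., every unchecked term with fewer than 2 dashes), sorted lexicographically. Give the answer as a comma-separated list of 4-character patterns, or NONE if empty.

Round 0: 0000✓ 0010✓ 0011✓ 0101 0110✓ 1000✓ 1001✓ 1010✓ 1011✓ 1100✓ 1110✓ 1111✓
Round 1: -000✓ -010✓ -011✓ -110✓ 0-10✓ 00-0✓ 001-✓ 1-00✓ 1-10✓ 1-11✓ 10-0✓ 10-1✓ 100-✓ 101-✓ 11-0✓ 111-✓
Round 2: --10 -0-0 -01- 1--0 1-1- 10--
PIs = {--10, -0-0, -01-, 0101, 1--0, 1-1-, 10--}

0101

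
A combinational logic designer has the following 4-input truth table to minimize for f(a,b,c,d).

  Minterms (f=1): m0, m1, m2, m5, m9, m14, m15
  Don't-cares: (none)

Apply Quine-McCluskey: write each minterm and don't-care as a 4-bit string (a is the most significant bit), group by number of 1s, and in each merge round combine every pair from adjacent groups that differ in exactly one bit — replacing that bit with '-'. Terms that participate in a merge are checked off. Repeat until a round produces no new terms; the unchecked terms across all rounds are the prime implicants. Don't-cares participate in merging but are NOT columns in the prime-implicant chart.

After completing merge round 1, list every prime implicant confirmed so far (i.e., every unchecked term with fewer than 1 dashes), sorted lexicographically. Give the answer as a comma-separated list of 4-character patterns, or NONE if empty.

Round 0: 0000✓ 0001✓ 0010✓ 0101✓ 1001✓ 1110✓ 1111✓
Round 1: -001 0-01 00-0 000- 111-
PIs = {-001, 0-01, 00-0, 000-, 111-}

NONE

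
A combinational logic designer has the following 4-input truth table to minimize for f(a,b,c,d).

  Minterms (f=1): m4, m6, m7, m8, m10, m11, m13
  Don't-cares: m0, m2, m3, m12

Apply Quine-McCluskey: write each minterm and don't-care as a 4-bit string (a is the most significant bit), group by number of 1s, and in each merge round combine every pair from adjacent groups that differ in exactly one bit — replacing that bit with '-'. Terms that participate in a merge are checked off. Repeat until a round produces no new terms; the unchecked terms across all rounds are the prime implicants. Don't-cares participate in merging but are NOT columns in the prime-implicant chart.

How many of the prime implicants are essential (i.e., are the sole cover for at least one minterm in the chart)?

3

[col 0] 0000*, 0010*, 0011*, 0100*, 0110*, 0111*, 1000*, 1010*, 1011*, 1100*, 1101*
[col 1] -000*, -010*, -011*, -100*, 0-00*, 0-10*, 0-11*, 00-0*, 001-*, 01-0*, 011-*, 1-00*, 10-0*, 101-*, 110-
[col 2] --00, -0-0, -01-, 0--0, 0-1-
Prime implicants: --00, -0-0, -01-, 0--0, 0-1-, 110-
PI chart (minterm → PIs covering it):
  4 | --00,0--0
  6 | 0--0,0-1-
  7 | 0-1-  (sole → essential)
  8 | --00,-0-0
  10 | -0-0,-01-
  11 | -01-  (sole → essential)
  13 | 110-  (sole → essential)
Essential prime implicants: -01-, 0-1-, 110-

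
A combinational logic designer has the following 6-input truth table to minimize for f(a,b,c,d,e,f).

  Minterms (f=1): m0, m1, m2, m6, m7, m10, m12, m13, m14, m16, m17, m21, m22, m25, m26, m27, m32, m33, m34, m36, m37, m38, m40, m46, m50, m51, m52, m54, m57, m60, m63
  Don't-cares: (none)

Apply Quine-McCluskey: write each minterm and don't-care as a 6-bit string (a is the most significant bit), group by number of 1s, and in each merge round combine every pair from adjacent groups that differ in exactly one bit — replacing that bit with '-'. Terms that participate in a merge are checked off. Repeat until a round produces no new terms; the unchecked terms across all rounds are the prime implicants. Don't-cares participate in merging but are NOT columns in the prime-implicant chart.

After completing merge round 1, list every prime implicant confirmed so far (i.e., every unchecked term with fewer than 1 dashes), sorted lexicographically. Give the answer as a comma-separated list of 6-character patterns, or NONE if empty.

111111

size-2^0 implicants → 000000(✓)  000001(✓)  000010(✓)  000110(✓)  000111(✓)  001010(✓)  001100(✓)  001101(✓)  001110(✓)  010000(✓)  010001(✓)  010101(✓)  010110(✓)  011001(✓)  011010(✓)  011011(✓)  100000(✓)  100001(✓)  100010(✓)  100100(✓)  100101(✓)  100110(✓)  101000(✓)  101110(✓)  110010(✓)  110011(✓)  110100(✓)  110110(✓)  111001(✓)  111100(✓)  111111
size-2^1 implicants → -00000(✓)  -00001(✓)  -00010(✓)  -00110(✓)  -01110(✓)  -10110(✓)  -11001  0-0000(✓)  0-0001(✓)  0-0110(✓)  0-1010  00-010(✓)  00-110(✓)  000-10(✓)  0000-0(✓)  00000-(✓)  00011-  001-10(✓)  0011-0  00110-  01-001  010-01  01000-(✓)  0110-1  01101-  1-0010(✓)  1-0100(✓)  1-0110(✓)  10-000  10-110(✓)  100-00(✓)  100-01(✓)  100-10(✓)  1000-0(✓)  10000-(✓)  1001-0(✓)  10010-(✓)  11-100  110-10(✓)  11001-  1101-0(✓)
size-2^2 implicants → --0110  -0-110  -00-10  -000-0  -0000-  0-000-  00--10  1-0-10  1-01-0  100--0  100-0-
Unchecked terms (primes): --0110, -0-110, -00-10, -000-0, -0000-, -11001, 0-000-, 0-1010, 00--10, 00011-, 0011-0, 00110-, 01-001, 010-01, 0110-1, 01101-, 1-0-10, 1-01-0, 10-000, 100--0, 100-0-, 11-100, 11001-, 111111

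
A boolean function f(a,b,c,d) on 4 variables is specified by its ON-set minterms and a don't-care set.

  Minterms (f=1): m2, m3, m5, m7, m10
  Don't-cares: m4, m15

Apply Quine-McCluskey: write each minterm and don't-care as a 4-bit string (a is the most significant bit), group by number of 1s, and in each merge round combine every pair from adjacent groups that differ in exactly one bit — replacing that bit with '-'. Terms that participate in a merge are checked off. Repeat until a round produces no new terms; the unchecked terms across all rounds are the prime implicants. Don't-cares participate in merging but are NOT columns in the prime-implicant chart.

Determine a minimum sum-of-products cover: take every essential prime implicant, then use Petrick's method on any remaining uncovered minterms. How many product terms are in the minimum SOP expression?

[col 0] 0010*, 0011*, 0100*, 0101*, 0111*, 1010*, 1111*
[col 1] -010, -111, 0-11, 001-, 01-1, 010-
Prime implicants: -010, -111, 0-11, 001-, 01-1, 010-
PI chart (minterm → PIs covering it):
  2 | -010,001-
  3 | 0-11,001-
  5 | 01-1,010-
  7 | -111,0-11,01-1
  10 | -010  (sole → essential)
Essential prime implicants: -010
Petrick residual → 0-11, 01-1
Minimum SOP uses 3 PIs: b'cd' + a'cd + a'bd

3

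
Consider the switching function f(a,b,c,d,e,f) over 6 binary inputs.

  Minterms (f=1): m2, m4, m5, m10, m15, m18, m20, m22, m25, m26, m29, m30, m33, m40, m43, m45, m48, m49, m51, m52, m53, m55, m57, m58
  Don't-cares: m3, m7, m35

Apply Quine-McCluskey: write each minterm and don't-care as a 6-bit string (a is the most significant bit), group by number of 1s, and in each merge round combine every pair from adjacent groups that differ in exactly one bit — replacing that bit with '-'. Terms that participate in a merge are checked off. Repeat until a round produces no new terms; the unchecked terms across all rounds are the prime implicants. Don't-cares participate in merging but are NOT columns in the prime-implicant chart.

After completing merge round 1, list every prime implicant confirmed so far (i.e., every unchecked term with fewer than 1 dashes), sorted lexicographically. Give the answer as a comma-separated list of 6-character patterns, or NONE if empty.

101000, 101101

size-2^0 implicants → 000010(✓)  000011(✓)  000100(✓)  000101(✓)  000111(✓)  001010(✓)  001111(✓)  010010(✓)  010100(✓)  010110(✓)  011001(✓)  011010(✓)  011101(✓)  011110(✓)  100001(✓)  100011(✓)  101000  101011(✓)  101101  110000(✓)  110001(✓)  110011(✓)  110100(✓)  110101(✓)  110111(✓)  111001(✓)  111010(✓)
size-2^1 implicants → -00011  -10100  -11001  -11010  0-0010(✓)  0-0100  0-1010(✓)  00-010(✓)  00-111  000-11  00001-  0001-1  00010-  01-010(✓)  01-110(✓)  010-10(✓)  0101-0  011-01  011-10(✓)  1-0001(✓)  1-0011(✓)  10-011  1000-1(✓)  11-001  110-00(✓)  110-01(✓)  110-11(✓)  1100-1(✓)  11000-(✓)  1101-1(✓)  11010-(✓)
size-2^2 implicants → 0--010  01--10  1-00-1  110--1  110-0-
Unchecked terms (primes): -00011, -10100, -11001, -11010, 0--010, 0-0100, 00-111, 000-11, 00001-, 0001-1, 00010-, 01--10, 0101-0, 011-01, 1-00-1, 10-011, 101000, 101101, 11-001, 110--1, 110-0-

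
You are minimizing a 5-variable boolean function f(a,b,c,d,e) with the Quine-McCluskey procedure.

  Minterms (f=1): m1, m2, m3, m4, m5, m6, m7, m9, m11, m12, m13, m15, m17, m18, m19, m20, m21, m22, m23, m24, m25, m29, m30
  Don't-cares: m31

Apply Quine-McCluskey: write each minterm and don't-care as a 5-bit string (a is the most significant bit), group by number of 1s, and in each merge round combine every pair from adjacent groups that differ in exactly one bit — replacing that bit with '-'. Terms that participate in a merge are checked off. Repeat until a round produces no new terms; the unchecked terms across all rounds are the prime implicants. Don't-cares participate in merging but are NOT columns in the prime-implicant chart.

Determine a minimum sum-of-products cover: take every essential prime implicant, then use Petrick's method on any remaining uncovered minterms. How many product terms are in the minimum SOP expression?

size-2^0 implicants → 00001(✓)  00010(✓)  00011(✓)  00100(✓)  00101(✓)  00110(✓)  00111(✓)  01001(✓)  01011(✓)  01100(✓)  01101(✓)  01111(✓)  10001(✓)  10010(✓)  10011(✓)  10100(✓)  10101(✓)  10110(✓)  10111(✓)  11000(✓)  11001(✓)  11101(✓)  11110(✓)  11111(✓)
size-2^1 implicants → -0001(✓)  -0010(✓)  -0011(✓)  -0100(✓)  -0101(✓)  -0110(✓)  -0111(✓)  -1001(✓)  -1101(✓)  -1111(✓)  0-001(✓)  0-011(✓)  0-100(✓)  0-101(✓)  0-111(✓)  00-01(✓)  00-10(✓)  00-11(✓)  000-1(✓)  0001-(✓)  001-0(✓)  001-1(✓)  0010-(✓)  0011-(✓)  01-01(✓)  01-11(✓)  010-1(✓)  011-1(✓)  0110-(✓)  1-001(✓)  1-101(✓)  1-110(✓)  1-111(✓)  10-01(✓)  10-10(✓)  10-11(✓)  100-1(✓)  1001-(✓)  101-0(✓)  101-1(✓)  1010-(✓)  1011-(✓)  11-01(✓)  1100-  111-1(✓)  1111-(✓)
size-2^2 implicants → --001(✓)  --101(✓)  --111(✓)  -0-01(✓)  -0-10(✓)  -0-11(✓)  -00-1(✓)  -001-(✓)  -01-0(✓)  -01-1(✓)  -010-(✓)  -011-(✓)  -1-01(✓)  -11-1(✓)  0--01(✓)  0--11(✓)  0-0-1(✓)  0-1-1(✓)  0-10-  00--1(✓)  00-1-(✓)  001--(✓)  01--1(✓)  1--01(✓)  1-1-1(✓)  1-11-  10--1(✓)  10-1-(✓)  101--(✓)
size-2^3 implicants → ---01  --1-1  -0--1  -0-1-  -01--  0---1
Unchecked terms (primes): ---01, --1-1, -0--1, -0-1-, -01--, 0---1, 0-10-, 1-11-, 1100-
Minterm coverage:
  m1 ⊆ ---01,-0--1,0---1
  m2 ⊆ -0-1- [E]
  m3 ⊆ -0--1,-0-1-,0---1
  m4 ⊆ -01--,0-10-
  m5 ⊆ ---01,--1-1,-0--1,-01--,0---1,0-10-
  m6 ⊆ -0-1-,-01--
  m7 ⊆ --1-1,-0--1,-0-1-,-01--,0---1
  m9 ⊆ ---01,0---1
  m11 ⊆ 0---1 [E]
  m12 ⊆ 0-10- [E]
  m13 ⊆ ---01,--1-1,0---1,0-10-
  m15 ⊆ --1-1,0---1
  m17 ⊆ ---01,-0--1
  m18 ⊆ -0-1- [E]
  m19 ⊆ -0--1,-0-1-
  m20 ⊆ -01-- [E]
  m21 ⊆ ---01,--1-1,-0--1,-01--
  m22 ⊆ -0-1-,-01--,1-11-
  m23 ⊆ --1-1,-0--1,-0-1-,-01--,1-11-
  m24 ⊆ 1100- [E]
  m25 ⊆ ---01,1100-
  m29 ⊆ ---01,--1-1
  m30 ⊆ 1-11- [E]
E = {-0-1-, -01--, 0---1, 0-10-, 1-11-, 1100-}
Petrick residual → ---01
Cover = d'e + b'd + b'c + a'e + a'cd' + acd + abc'd'  |cover|=7

7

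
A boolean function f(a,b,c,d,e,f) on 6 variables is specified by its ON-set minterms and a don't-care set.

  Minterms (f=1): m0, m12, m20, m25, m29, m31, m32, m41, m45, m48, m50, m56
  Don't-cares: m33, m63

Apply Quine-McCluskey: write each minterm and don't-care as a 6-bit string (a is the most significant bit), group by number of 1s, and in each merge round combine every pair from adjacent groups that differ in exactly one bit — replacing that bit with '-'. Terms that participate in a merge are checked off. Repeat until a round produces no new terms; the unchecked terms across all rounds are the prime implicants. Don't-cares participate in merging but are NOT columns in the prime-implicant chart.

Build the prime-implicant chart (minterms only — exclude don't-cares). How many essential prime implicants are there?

Round 0: 000000✓ 001100 010100 011001✓ 011101✓ 011111✓ 100000✓ 100001✓ 101001✓ 101101✓ 110000✓ 110010✓ 111000✓ 111111✓
Round 1: -00000 -11111 011-01 0111-1 1-0000 10-001 10000- 101-01 11-000 1100-0
PIs = {-00000, -11111, 001100, 010100, 011-01, 0111-1, 1-0000, 10-001, 10000-, 101-01, 11-000, 1100-0}
Coverage chart:
  m0: -00000 ←essential
  m12: 001100 ←essential
  m20: 010100 ←essential
  m25: 011-01 ←essential
  m29: 011-01,0111-1
  m31: -11111,0111-1
  m32: -00000,1-0000,10000-
  m41: 10-001,101-01
  m45: 101-01 ←essential
  m48: 1-0000,11-000,1100-0
  m50: 1100-0 ←essential
  m56: 11-000 ←essential
Essential: -00000, 001100, 010100, 011-01, 101-01, 11-000, 1100-0

7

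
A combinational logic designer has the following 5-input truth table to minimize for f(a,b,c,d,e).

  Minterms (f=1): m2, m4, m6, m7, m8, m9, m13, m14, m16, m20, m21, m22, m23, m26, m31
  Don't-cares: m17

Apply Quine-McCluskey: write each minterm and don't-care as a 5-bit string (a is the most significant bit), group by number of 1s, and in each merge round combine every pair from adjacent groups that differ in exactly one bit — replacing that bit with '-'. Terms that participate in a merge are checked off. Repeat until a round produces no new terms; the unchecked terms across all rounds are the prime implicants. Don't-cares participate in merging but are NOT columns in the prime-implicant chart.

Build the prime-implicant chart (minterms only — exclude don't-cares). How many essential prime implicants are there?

9

[col 0] 00010*, 00100*, 00110*, 00111*, 01000*, 01001*, 01101*, 01110*, 10000*, 10001*, 10100*, 10101*, 10110*, 10111*, 11010, 11111*
[col 1] -0100*, -0110*, -0111*, 0-110, 00-10, 001-0*, 0011-*, 01-01, 0100-, 1-111, 10-00*, 10-01*, 1000-*, 101-0*, 101-1*, 1010-*, 1011-*
[col 2] -01-0, -011-, 10-0-, 101--
Prime implicants: -01-0, -011-, 0-110, 00-10, 01-01, 0100-, 1-111, 10-0-, 101--, 11010
PI chart (minterm → PIs covering it):
  2 | 00-10  (sole → essential)
  4 | -01-0  (sole → essential)
  6 | -01-0,-011-,0-110,00-10
  7 | -011-  (sole → essential)
  8 | 0100-  (sole → essential)
  9 | 01-01,0100-
  13 | 01-01  (sole → essential)
  14 | 0-110  (sole → essential)
  16 | 10-0-  (sole → essential)
  20 | -01-0,10-0-,101--
  21 | 10-0-,101--
  22 | -01-0,-011-,101--
  23 | -011-,1-111,101--
  26 | 11010  (sole → essential)
  31 | 1-111  (sole → essential)
Essential prime implicants: -01-0, -011-, 0-110, 00-10, 01-01, 0100-, 1-111, 10-0-, 11010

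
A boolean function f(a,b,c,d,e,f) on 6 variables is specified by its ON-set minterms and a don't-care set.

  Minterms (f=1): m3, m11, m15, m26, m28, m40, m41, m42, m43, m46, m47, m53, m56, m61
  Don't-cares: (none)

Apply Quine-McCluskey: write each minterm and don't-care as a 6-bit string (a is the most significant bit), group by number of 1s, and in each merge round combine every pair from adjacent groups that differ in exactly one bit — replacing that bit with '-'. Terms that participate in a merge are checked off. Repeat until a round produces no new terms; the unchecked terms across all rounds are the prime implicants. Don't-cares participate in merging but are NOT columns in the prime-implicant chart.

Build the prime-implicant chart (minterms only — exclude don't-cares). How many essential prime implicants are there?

Round 0: 000011✓ 001011✓ 001111✓ 011010 011100 101000✓ 101001✓ 101010✓ 101011✓ 101110✓ 101111✓ 110101✓ 111000✓ 111101✓
Round 1: -01011✓ -01111✓ 00-011 001-11✓ 1-1000 101-10✓ 101-11✓ 1010-0✓ 1010-1✓ 10100-✓ 10101-✓ 10111-✓ 11-101
Round 2: -01-11 101-1- 1010--
PIs = {-01-11, 00-011, 011010, 011100, 1-1000, 101-1-, 1010--, 11-101}
Coverage chart:
  m3: 00-011 ←essential
  m11: -01-11,00-011
  m15: -01-11 ←essential
  m26: 011010 ←essential
  m28: 011100 ←essential
  m40: 1-1000,1010--
  m41: 1010-- ←essential
  m42: 101-1-,1010--
  m43: -01-11,101-1-,1010--
  m46: 101-1- ←essential
  m47: -01-11,101-1-
  m53: 11-101 ←essential
  m56: 1-1000 ←essential
  m61: 11-101 ←essential
Essential: -01-11, 00-011, 011010, 011100, 1-1000, 101-1-, 1010--, 11-101

8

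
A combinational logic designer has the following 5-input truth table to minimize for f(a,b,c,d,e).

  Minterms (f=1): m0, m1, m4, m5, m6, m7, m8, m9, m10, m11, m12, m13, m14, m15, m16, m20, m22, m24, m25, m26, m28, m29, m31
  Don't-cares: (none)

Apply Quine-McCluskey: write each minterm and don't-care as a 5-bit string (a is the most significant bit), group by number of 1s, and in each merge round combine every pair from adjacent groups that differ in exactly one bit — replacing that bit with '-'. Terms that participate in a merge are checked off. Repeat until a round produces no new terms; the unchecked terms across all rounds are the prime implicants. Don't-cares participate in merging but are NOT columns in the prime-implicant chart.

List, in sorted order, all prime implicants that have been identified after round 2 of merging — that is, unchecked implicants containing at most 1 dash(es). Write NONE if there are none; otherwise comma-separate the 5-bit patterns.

size-2^0 implicants → 00000(✓)  00001(✓)  00100(✓)  00101(✓)  00110(✓)  00111(✓)  01000(✓)  01001(✓)  01010(✓)  01011(✓)  01100(✓)  01101(✓)  01110(✓)  01111(✓)  10000(✓)  10100(✓)  10110(✓)  11000(✓)  11001(✓)  11010(✓)  11100(✓)  11101(✓)  11111(✓)
size-2^1 implicants → -0000(✓)  -0100(✓)  -0110(✓)  -1000(✓)  -1001(✓)  -1010(✓)  -1100(✓)  -1101(✓)  -1111(✓)  0-000(✓)  0-001(✓)  0-100(✓)  0-101(✓)  0-110(✓)  0-111(✓)  00-00(✓)  00-01(✓)  0000-(✓)  001-0(✓)  001-1(✓)  0010-(✓)  0011-(✓)  01-00(✓)  01-01(✓)  01-10(✓)  01-11(✓)  010-0(✓)  010-1(✓)  0100-(✓)  0101-(✓)  011-0(✓)  011-1(✓)  0110-(✓)  0111-(✓)  1-000(✓)  1-100(✓)  10-00(✓)  101-0(✓)  11-00(✓)  11-01(✓)  110-0(✓)  1100-(✓)  111-1(✓)  1110-(✓)
size-2^2 implicants → --000(✓)  --100(✓)  -0-00(✓)  -01-0  -1-00(✓)  -1-01(✓)  -10-0  -100-(✓)  -11-1  -110-(✓)  0--00(✓)  0--01(✓)  0-00-(✓)  0-1-0(✓)  0-1-1(✓)  0-10-(✓)  0-11-(✓)  00-0-(✓)  001--(✓)  01--0(✓)  01--1(✓)  01-0-(✓)  01-1-(✓)  010--(✓)  011--(✓)  1--00(✓)  11-0-(✓)
size-2^3 implicants → ---00  -1-0-  0--0-  0-1--  01---
Unchecked terms (primes): ---00, -01-0, -1-0-, -10-0, -11-1, 0--0-, 0-1--, 01---

NONE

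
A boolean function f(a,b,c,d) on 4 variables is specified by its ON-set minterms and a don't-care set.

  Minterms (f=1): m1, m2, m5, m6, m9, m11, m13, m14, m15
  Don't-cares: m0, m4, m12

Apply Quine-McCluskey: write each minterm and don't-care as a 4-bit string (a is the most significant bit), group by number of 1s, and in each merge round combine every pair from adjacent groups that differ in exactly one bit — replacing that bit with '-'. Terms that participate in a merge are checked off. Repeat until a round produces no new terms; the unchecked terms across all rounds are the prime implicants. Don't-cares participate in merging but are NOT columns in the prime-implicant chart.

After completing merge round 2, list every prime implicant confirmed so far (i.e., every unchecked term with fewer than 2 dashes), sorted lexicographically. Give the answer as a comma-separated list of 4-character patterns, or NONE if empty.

NONE

[col 0] 0000*, 0001*, 0010*, 0100*, 0101*, 0110*, 1001*, 1011*, 1100*, 1101*, 1110*, 1111*
[col 1] -001*, -100*, -101*, -110*, 0-00*, 0-01*, 0-10*, 00-0*, 000-*, 01-0*, 010-*, 1-01*, 1-11*, 10-1*, 11-0*, 11-1*, 110-*, 111-*
[col 2] --01, -1-0, -10-, 0--0, 0-0-, 1--1, 11--
Prime implicants: --01, -1-0, -10-, 0--0, 0-0-, 1--1, 11--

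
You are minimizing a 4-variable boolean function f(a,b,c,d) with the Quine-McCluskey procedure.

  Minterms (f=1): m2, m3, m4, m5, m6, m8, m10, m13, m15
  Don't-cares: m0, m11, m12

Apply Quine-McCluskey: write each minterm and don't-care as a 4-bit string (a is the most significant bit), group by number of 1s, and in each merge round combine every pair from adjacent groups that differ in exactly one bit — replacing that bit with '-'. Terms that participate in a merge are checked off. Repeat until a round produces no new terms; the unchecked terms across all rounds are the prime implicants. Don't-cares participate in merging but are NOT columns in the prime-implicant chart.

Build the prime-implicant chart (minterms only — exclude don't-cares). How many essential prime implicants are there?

size-2^0 implicants → 0000(✓)  0010(✓)  0011(✓)  0100(✓)  0101(✓)  0110(✓)  1000(✓)  1010(✓)  1011(✓)  1100(✓)  1101(✓)  1111(✓)
size-2^1 implicants → -000(✓)  -010(✓)  -011(✓)  -100(✓)  -101(✓)  0-00(✓)  0-10(✓)  00-0(✓)  001-(✓)  01-0(✓)  010-(✓)  1-00(✓)  1-11  10-0(✓)  101-(✓)  11-1  110-(✓)
size-2^2 implicants → --00  -0-0  -01-  -10-  0--0
Unchecked terms (primes): --00, -0-0, -01-, -10-, 0--0, 1-11, 11-1
Minterm coverage:
  m2 ⊆ -0-0,-01-,0--0
  m3 ⊆ -01- [E]
  m4 ⊆ --00,-10-,0--0
  m5 ⊆ -10- [E]
  m6 ⊆ 0--0 [E]
  m8 ⊆ --00,-0-0
  m10 ⊆ -0-0,-01-
  m13 ⊆ -10-,11-1
  m15 ⊆ 1-11,11-1
E = {-01-, -10-, 0--0}

3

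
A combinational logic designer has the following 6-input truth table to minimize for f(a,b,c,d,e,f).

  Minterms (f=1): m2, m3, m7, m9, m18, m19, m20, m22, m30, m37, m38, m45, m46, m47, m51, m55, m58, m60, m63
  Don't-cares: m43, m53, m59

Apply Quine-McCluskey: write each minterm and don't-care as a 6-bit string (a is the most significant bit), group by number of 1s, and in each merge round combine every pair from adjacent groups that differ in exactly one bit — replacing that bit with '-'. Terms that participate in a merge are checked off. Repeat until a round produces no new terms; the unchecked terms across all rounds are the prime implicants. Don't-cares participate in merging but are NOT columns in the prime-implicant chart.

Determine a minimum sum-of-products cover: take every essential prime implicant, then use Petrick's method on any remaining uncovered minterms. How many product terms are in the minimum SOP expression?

11

size-2^0 implicants → 000010(✓)  000011(✓)  000111(✓)  001001  010010(✓)  010011(✓)  010100(✓)  010110(✓)  011110(✓)  100101(✓)  100110(✓)  101011(✓)  101101(✓)  101110(✓)  101111(✓)  110011(✓)  110101(✓)  110111(✓)  111010(✓)  111011(✓)  111100  111111(✓)
size-2^1 implicants → -10011  0-0010(✓)  0-0011(✓)  000-11  00001-(✓)  01-110  010-10  01001-(✓)  0101-0  1-0101  1-1011(✓)  1-1111(✓)  10-101  10-110  101-11(✓)  1011-1  10111-  11-011(✓)  11-111(✓)  110-11(✓)  1101-1  111-11(✓)  11101-
size-2^2 implicants → 0-001-  1-1-11  11--11
Unchecked terms (primes): -10011, 0-001-, 000-11, 001001, 01-110, 010-10, 0101-0, 1-0101, 1-1-11, 10-101, 10-110, 1011-1, 10111-, 11--11, 1101-1, 11101-, 111100
Minterm coverage:
  m2 ⊆ 0-001- [E]
  m3 ⊆ 0-001-,000-11
  m7 ⊆ 000-11 [E]
  m9 ⊆ 001001 [E]
  m18 ⊆ 0-001-,010-10
  m19 ⊆ -10011,0-001-
  m20 ⊆ 0101-0 [E]
  m22 ⊆ 01-110,010-10,0101-0
  m30 ⊆ 01-110 [E]
  m37 ⊆ 1-0101,10-101
  m38 ⊆ 10-110 [E]
  m45 ⊆ 10-101,1011-1
  m46 ⊆ 10-110,10111-
  m47 ⊆ 1-1-11,1011-1,10111-
  m51 ⊆ -10011,11--11
  m55 ⊆ 11--11,1101-1
  m58 ⊆ 11101- [E]
  m60 ⊆ 111100 [E]
  m63 ⊆ 1-1-11,11--11
E = {0-001-, 000-11, 001001, 01-110, 0101-0, 10-110, 11101-, 111100}
Petrick residual → 1-0101, 1011-1, 11--11
Cover = a'c'd'e + a'b'c'ef + a'b'cd'e'f + a'bdef' + a'bc'df' + ac'de'f + ab'def' + ab'cdf + abef + abcd'e + abcde'f'  |cover|=11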